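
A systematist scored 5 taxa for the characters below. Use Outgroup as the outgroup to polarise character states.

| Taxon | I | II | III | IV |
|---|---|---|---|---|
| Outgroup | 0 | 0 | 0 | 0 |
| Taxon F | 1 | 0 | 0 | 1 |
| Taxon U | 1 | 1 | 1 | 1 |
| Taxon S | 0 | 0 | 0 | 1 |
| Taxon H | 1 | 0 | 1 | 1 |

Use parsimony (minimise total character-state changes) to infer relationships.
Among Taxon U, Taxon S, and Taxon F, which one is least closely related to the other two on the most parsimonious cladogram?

Taxon S

The outgroup has state '0' for every character, so '1' is the derived state throughout.
Only Taxon F, Taxon H, and Taxon U show the derived state '1' for I, supporting them as a clade.
II (derived state '1') is unique to Taxon U (autapomorphy; uninformative for grouping).
III (derived state '1') is shared by Taxon H and Taxon U — a synapomorphy uniting that clade.
IV (derived state '1') is shared by all ingroup taxa — unites the whole ingroup.
Most parsimonious ingroup topology: ((Taxon F,(Taxon U,Taxon H)),Taxon S).
Taxon F and Taxon U share a more recent common ancestor with each other than either does with Taxon S, so Taxon S is the least closely related of the three.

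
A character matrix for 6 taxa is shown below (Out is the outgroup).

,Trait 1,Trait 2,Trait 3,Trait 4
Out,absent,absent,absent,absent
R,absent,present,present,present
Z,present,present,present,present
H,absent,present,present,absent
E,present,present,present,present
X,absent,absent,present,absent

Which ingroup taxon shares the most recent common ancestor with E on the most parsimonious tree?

The outgroup has state 'absent' for every character, so 'present' is the derived state throughout.
Trait 1 (derived state 'present') is shared by E and Z — a synapomorphy uniting that clade.
Only E, H, R, and Z show the derived state 'present' for Trait 2, supporting them as a clade.
Trait 3 (derived state 'present') is shared by all ingroup taxa — unites the whole ingroup.
Only E, R, and Z show the derived state 'present' for Trait 4, supporting them as a clade.
Most parsimonious ingroup topology: (((R,(Z,E)),H),X).
E and Z form a cherry on this tree, so they are sister taxa.

Z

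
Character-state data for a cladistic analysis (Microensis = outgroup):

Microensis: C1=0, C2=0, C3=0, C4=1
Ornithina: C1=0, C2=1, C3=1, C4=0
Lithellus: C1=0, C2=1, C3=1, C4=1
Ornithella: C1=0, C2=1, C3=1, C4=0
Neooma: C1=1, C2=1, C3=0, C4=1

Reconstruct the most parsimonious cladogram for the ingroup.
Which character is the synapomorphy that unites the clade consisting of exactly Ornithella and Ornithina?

Character polarity is set by the outgroup: the derived state is whichever differs from the outgroup's state, so for C4 the derived state is '0', and for the remaining characters it is '1'.
C1 (derived state '1') is unique to Neooma (autapomorphy; uninformative for grouping).
C2 (derived state '1') is shared by all ingroup taxa — unites the whole ingroup.
C3 (derived state '1') is shared by Lithellus, Ornithella, and Ornithina — a synapomorphy uniting that clade.
Only Ornithella and Ornithina show the derived state '0' for C4, supporting them as a clade.
Most parsimonious ingroup topology: (((Ornithina,Ornithella),Lithellus),Neooma).
The clade {Ornithella, Ornithina} is supported by C4: its derived state '0' occurs in exactly those taxa and in no other taxon (including the outgroup).

C4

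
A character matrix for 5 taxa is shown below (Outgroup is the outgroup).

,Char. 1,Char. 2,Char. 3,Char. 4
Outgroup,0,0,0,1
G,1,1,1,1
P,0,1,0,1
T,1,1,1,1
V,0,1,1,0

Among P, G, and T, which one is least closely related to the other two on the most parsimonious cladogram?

P

Character polarity is set by the outgroup: the derived state is whichever differs from the outgroup's state, so for Char. 4 the derived state is '0', and for the remaining characters it is '1'.
Only G and T show the derived state '1' for Char. 1, supporting them as a clade.
All ingroup taxa share the derived state '1' for Char. 2; it defines the ingroup but does not resolve relationships within it.
Char. 3: derived state '1' in G, T, and V only — synapomorphy for {G, T, V}.
Char. 4: derived state '0' in V only — an autapomorphy, so it tells us nothing about relationships among taxa.
Most parsimonious ingroup topology: (((G,T),V),P).
T and G share a more recent common ancestor with each other than either does with P, so P is the least closely related of the three.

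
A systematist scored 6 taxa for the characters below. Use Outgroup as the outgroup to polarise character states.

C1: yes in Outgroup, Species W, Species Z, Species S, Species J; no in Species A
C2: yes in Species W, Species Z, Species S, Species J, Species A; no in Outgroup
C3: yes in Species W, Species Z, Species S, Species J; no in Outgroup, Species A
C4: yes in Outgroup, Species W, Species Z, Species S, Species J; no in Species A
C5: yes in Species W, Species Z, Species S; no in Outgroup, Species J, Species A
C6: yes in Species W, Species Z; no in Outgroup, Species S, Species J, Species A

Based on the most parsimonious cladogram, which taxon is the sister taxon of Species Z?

Character polarity is set by the outgroup: the derived state is whichever differs from the outgroup's state, so for C1, C4 the derived state is 'no', and for the remaining characters it is 'yes'.
C1 (derived state 'no') is unique to Species A (autapomorphy; uninformative for grouping).
C2 (derived state 'yes') is shared by all ingroup taxa — unites the whole ingroup.
C3: derived state 'yes' in Species J, Species S, Species W, and Species Z only — synapomorphy for {Species J, Species S, Species W, Species Z}.
C4: derived state 'no' in Species A only — an autapomorphy, so it tells us nothing about relationships among taxa.
Only Species S, Species W, and Species Z show the derived state 'yes' for C5, supporting them as a clade.
C6 (derived state 'yes') is shared by Species W and Species Z — a synapomorphy uniting that clade.
Most parsimonious ingroup topology: ((((Species W,Species Z),Species S),Species J),Species A).
Species Z and Species W form a cherry on this tree, so they are sister taxa.

Species W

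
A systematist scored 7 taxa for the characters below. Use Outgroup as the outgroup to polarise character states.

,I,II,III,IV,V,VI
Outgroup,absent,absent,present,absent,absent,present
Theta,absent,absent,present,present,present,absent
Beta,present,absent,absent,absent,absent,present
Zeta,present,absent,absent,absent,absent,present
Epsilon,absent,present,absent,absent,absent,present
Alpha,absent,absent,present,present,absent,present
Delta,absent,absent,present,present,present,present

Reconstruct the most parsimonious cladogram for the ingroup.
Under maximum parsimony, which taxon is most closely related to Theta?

Character polarity is set by the outgroup: the derived state is whichever differs from the outgroup's state, so for III, VI the derived state is 'absent', and for the remaining characters it is 'present'.
I: derived state 'present' in Beta and Zeta only — synapomorphy for {Beta, Zeta}.
II: derived state 'present' in Epsilon only — an autapomorphy, so it tells us nothing about relationships among taxa.
III: derived state 'absent' in Beta, Epsilon, and Zeta only — synapomorphy for {Beta, Epsilon, Zeta}.
Only Alpha, Delta, and Theta show the derived state 'present' for IV, supporting them as a clade.
Only Delta and Theta show the derived state 'present' for V, supporting them as a clade.
VI: derived state 'absent' in Theta only — an autapomorphy, so it tells us nothing about relationships among taxa.
Most parsimonious ingroup topology: (((Theta,Delta),Alpha),((Beta,Zeta),Epsilon)).
Theta and Delta form a cherry on this tree, so they are sister taxa.

Delta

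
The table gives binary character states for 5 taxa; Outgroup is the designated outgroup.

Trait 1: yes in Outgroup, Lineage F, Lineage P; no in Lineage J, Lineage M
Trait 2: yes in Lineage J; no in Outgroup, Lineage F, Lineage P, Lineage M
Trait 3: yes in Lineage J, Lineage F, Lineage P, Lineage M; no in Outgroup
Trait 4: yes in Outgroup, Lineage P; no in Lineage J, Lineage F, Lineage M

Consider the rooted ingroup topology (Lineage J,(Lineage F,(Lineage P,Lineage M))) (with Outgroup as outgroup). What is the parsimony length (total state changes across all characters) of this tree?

Map each character onto (Lineage J,(Lineage F,(Lineage P,Lineage M))) (rooted by Outgroup) and count the minimum state changes it requires (Fitch parsimony):
Trait 1: 2; Trait 2: 1; Trait 3: 1; Trait 4: 2.
Total tree length = 6.

6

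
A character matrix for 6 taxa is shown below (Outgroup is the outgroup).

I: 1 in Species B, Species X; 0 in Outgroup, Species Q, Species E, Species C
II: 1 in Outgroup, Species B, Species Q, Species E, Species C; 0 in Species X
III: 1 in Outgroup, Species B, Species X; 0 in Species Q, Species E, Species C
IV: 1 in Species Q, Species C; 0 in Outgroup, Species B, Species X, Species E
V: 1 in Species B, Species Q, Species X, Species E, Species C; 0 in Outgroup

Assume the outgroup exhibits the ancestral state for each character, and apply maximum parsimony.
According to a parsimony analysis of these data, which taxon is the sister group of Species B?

Species X

Character polarity is set by the outgroup: the derived state is whichever differs from the outgroup's state, so for II, III the derived state is '0', and for the remaining characters it is '1'.
I: derived state '1' in Species B and Species X only — synapomorphy for {Species B, Species X}.
II (derived state '0') is unique to Species X (autapomorphy; uninformative for grouping).
Only Species C, Species E, and Species Q show the derived state '0' for III, supporting them as a clade.
Only Species C and Species Q show the derived state '1' for IV, supporting them as a clade.
V (derived state '1') is shared by all ingroup taxa — unites the whole ingroup.
Most parsimonious ingroup topology: ((Species B,Species X),((Species Q,Species C),Species E)).
Species B and Species X form a cherry on this tree, so they are sister taxa.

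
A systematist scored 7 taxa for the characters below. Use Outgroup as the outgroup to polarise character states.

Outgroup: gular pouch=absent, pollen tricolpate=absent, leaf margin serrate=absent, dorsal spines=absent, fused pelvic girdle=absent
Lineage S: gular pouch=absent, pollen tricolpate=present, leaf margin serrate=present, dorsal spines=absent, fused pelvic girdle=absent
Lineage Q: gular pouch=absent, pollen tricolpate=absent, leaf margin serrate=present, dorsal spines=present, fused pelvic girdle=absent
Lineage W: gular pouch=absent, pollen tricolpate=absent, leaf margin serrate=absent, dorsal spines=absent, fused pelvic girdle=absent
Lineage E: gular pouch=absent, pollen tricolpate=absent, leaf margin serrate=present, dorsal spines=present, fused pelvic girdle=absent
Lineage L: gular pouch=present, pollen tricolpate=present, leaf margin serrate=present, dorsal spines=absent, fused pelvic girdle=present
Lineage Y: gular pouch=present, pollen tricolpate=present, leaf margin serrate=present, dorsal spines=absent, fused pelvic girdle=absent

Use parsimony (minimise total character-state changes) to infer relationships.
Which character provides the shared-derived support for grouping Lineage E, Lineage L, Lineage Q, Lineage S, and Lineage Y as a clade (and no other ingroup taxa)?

The outgroup has state 'absent' for every character, so 'present' is the derived state throughout.
Only Lineage L and Lineage Y show the derived state 'present' for gular pouch, supporting them as a clade.
pollen tricolpate (derived state 'present') is shared by Lineage L, Lineage S, and Lineage Y — a synapomorphy uniting that clade.
Only Lineage E, Lineage L, Lineage Q, Lineage S, and Lineage Y show the derived state 'present' for leaf margin serrate, supporting them as a clade.
dorsal spines (derived state 'present') is shared by Lineage E and Lineage Q — a synapomorphy uniting that clade.
fused pelvic girdle: derived state 'present' in Lineage L only — an autapomorphy, so it tells us nothing about relationships among taxa.
Most parsimonious ingroup topology: (((Lineage S,(Lineage L,Lineage Y)),(Lineage Q,Lineage E)),Lineage W).
The clade {Lineage E, Lineage L, Lineage Q, Lineage S, Lineage Y} is supported by leaf margin serrate: its derived state 'present' occurs in exactly those taxa and in no other taxon (including the outgroup).

leaf margin serrate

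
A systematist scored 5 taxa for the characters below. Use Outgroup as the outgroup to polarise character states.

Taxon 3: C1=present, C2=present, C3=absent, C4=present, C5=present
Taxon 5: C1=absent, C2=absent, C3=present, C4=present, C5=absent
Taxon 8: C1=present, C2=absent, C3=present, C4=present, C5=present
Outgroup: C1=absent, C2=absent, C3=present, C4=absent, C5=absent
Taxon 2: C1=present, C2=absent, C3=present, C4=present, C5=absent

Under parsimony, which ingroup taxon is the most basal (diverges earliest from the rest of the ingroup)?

Taxon 5

Character polarity is set by the outgroup: the derived state is whichever differs from the outgroup's state, so for C3 the derived state is 'absent', and for the remaining characters it is 'present'.
Only Taxon 2, Taxon 3, and Taxon 8 show the derived state 'present' for C1, supporting them as a clade.
C2: derived state 'present' in Taxon 3 only — an autapomorphy, so it tells us nothing about relationships among taxa.
C3 (derived state 'absent') is unique to Taxon 3 (autapomorphy; uninformative for grouping).
C4 (derived state 'present') is shared by all ingroup taxa — unites the whole ingroup.
C5: derived state 'present' in Taxon 3 and Taxon 8 only — synapomorphy for {Taxon 3, Taxon 8}.
Most parsimonious ingroup topology: (((Taxon 3,Taxon 8),Taxon 2),Taxon 5).
Taxon 5 is sister to the clade containing all other ingroup taxa, so it is the earliest-diverging (most basal) ingroup lineage.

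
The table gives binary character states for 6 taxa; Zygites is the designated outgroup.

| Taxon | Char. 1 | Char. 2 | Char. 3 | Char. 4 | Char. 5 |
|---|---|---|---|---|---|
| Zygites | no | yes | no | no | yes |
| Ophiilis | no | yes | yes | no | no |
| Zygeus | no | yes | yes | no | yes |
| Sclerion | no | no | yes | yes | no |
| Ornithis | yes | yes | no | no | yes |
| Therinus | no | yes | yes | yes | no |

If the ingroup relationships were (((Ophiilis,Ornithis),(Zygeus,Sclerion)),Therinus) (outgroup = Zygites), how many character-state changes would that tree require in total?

9

Map each character onto (((Ophiilis,Ornithis),(Zygeus,Sclerion)),Therinus) (rooted by Zygites) and count the minimum state changes it requires (Fitch parsimony):
Char. 1: 1; Char. 2: 1; Char. 3: 2; Char. 4: 2; Char. 5: 3.
Total tree length = 9.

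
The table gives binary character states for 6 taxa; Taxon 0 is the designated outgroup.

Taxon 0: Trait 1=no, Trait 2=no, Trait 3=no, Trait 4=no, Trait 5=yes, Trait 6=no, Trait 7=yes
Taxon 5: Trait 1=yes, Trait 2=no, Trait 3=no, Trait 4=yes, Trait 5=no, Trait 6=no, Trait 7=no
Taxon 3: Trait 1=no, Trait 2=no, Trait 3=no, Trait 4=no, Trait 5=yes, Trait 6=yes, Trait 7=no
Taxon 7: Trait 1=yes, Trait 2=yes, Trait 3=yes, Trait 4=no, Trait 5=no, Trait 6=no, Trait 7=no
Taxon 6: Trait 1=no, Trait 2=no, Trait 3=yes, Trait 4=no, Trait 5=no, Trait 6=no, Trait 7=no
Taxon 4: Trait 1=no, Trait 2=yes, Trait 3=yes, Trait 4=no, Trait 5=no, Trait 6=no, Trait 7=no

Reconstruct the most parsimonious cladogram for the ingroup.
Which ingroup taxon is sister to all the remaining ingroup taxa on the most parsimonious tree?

Character polarity is set by the outgroup: the derived state is whichever differs from the outgroup's state, so for Trait 5, Trait 7 the derived state is 'no', and for the remaining characters it is 'yes'.
Trait 1 groups Taxon 5 and Taxon 7, which is incompatible with the clades supported by the remaining characters; treating it as convergent (homoplasy) costs fewer steps than any alternative tree.
Trait 2 (derived state 'yes') is shared by Taxon 4 and Taxon 7 — a synapomorphy uniting that clade.
Only Taxon 4, Taxon 6, and Taxon 7 show the derived state 'yes' for Trait 3, supporting them as a clade.
Trait 4: derived state 'yes' in Taxon 5 only — an autapomorphy, so it tells us nothing about relationships among taxa.
Trait 5: derived state 'no' in Taxon 4, Taxon 5, Taxon 6, and Taxon 7 only — synapomorphy for {Taxon 4, Taxon 5, Taxon 6, Taxon 7}.
Trait 6 (derived state 'yes') is unique to Taxon 3 (autapomorphy; uninformative for grouping).
All ingroup taxa share the derived state 'no' for Trait 7; it defines the ingroup but does not resolve relationships within it.
Most parsimonious ingroup topology: ((Taxon 5,((Taxon 7,Taxon 4),Taxon 6)),Taxon 3).
Taxon 3 is sister to the clade containing all other ingroup taxa, so it is the earliest-diverging (most basal) ingroup lineage.

Taxon 3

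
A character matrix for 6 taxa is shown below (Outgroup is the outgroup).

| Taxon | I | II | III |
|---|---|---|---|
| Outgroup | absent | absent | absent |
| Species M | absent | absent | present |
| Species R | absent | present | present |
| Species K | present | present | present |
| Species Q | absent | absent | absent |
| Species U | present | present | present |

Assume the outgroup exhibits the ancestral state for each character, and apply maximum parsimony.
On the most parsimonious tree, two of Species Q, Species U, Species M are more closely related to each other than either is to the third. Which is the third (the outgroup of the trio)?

The outgroup has state 'absent' for every character, so 'present' is the derived state throughout.
I (derived state 'present') is shared by Species K and Species U — a synapomorphy uniting that clade.
Only Species K, Species R, and Species U show the derived state 'present' for II, supporting them as a clade.
Only Species K, Species M, Species R, and Species U show the derived state 'present' for III, supporting them as a clade.
Most parsimonious ingroup topology: ((Species M,(Species R,(Species K,Species U))),Species Q).
Species M and Species U share a more recent common ancestor with each other than either does with Species Q, so Species Q is the least closely related of the three.

Species Q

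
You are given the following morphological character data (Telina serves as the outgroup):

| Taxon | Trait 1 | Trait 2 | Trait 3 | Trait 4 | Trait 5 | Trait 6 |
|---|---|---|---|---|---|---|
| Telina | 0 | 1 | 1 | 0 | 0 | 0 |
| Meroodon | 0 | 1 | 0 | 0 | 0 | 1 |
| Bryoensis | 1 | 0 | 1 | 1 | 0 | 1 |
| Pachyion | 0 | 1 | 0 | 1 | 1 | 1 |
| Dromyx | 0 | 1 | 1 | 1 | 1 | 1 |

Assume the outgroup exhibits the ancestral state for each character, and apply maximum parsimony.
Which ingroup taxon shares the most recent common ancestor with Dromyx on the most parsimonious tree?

Pachyion

Character polarity is set by the outgroup: the derived state is whichever differs from the outgroup's state, so for Trait 2, Trait 3 the derived state is '0', and for the remaining characters it is '1'.
Trait 1: derived state '1' in Bryoensis only — an autapomorphy, so it tells us nothing about relationships among taxa.
Trait 2: derived state '0' in Bryoensis only — an autapomorphy, so it tells us nothing about relationships among taxa.
Trait 3 (state '0') occurs in Meroodon and Pachyion but conflicts with the nesting implied by the other characters — most parsimoniously interpreted as homoplasy.
Trait 4: derived state '1' in Bryoensis, Dromyx, and Pachyion only — synapomorphy for {Bryoensis, Dromyx, Pachyion}.
Trait 5: derived state '1' in Dromyx and Pachyion only — synapomorphy for {Dromyx, Pachyion}.
Trait 6 (derived state '1') is shared by all ingroup taxa — unites the whole ingroup.
Most parsimonious ingroup topology: (Meroodon,(Bryoensis,(Pachyion,Dromyx))).
Dromyx and Pachyion form a cherry on this tree, so they are sister taxa.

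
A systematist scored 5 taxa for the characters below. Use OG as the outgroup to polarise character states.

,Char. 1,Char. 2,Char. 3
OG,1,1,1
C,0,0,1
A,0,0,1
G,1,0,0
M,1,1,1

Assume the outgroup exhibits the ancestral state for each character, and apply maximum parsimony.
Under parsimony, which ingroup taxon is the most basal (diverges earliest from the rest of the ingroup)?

The outgroup has state '1' for every character, so '0' is the derived state throughout.
Char. 1 (derived state '0') is shared by A and C — a synapomorphy uniting that clade.
Char. 2: derived state '0' in A, C, and G only — synapomorphy for {A, C, G}.
Char. 3 (derived state '0') is unique to G (autapomorphy; uninformative for grouping).
Most parsimonious ingroup topology: (M,((A,C),G)).
M is sister to the clade containing all other ingroup taxa, so it is the earliest-diverging (most basal) ingroup lineage.

M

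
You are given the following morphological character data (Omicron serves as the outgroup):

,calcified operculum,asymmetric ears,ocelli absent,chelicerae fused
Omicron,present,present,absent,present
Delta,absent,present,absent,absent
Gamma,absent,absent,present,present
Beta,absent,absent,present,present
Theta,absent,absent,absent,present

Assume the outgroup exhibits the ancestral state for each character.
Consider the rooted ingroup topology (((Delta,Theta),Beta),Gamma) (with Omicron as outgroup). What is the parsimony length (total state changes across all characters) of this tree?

Map each character onto (((Delta,Theta),Beta),Gamma) (rooted by Omicron) and count the minimum state changes it requires (Fitch parsimony):
calcified operculum: 1; asymmetric ears: 2; ocelli absent: 2; chelicerae fused: 1.
Total tree length = 6.

6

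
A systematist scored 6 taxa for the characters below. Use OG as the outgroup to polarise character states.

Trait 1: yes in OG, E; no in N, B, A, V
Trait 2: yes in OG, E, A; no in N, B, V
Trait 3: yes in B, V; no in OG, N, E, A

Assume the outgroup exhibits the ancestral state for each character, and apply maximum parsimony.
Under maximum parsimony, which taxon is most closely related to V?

B

Character polarity is set by the outgroup: the derived state is whichever differs from the outgroup's state, so for Trait 1, Trait 2 the derived state is 'no', and for the remaining characters it is 'yes'.
Trait 1: derived state 'no' in A, B, N, and V only — synapomorphy for {A, B, N, V}.
Trait 2 (derived state 'no') is shared by B, N, and V — a synapomorphy uniting that clade.
Trait 3 (derived state 'yes') is shared by B and V — a synapomorphy uniting that clade.
Most parsimonious ingroup topology: ((((B,V),N),A),E).
V and B form a cherry on this tree, so they are sister taxa.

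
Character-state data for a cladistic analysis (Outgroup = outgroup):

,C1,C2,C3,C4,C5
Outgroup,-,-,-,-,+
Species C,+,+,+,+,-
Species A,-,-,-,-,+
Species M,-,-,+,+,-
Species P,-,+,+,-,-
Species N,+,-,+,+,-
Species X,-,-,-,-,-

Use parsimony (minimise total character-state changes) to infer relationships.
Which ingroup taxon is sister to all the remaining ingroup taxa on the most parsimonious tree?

Character polarity is set by the outgroup: the derived state is whichever differs from the outgroup's state, so for C5 the derived state is '-', and for the remaining characters it is '+'.
Only Species C and Species N show the derived state '+' for C1, supporting them as a clade.
C2 groups Species C and Species P, which is incompatible with the clades supported by the remaining characters; treating it as convergent (homoplasy) costs fewer steps than any alternative tree.
Only Species C, Species M, Species N, and Species P show the derived state '+' for C3, supporting them as a clade.
Only Species C, Species M, and Species N show the derived state '+' for C4, supporting them as a clade.
Only Species C, Species M, Species N, Species P, and Species X show the derived state '-' for C5, supporting them as a clade.
Most parsimonious ingroup topology: (((((Species C,Species N),Species M),Species P),Species X),Species A).
Species A is sister to the clade containing all other ingroup taxa, so it is the earliest-diverging (most basal) ingroup lineage.

Species A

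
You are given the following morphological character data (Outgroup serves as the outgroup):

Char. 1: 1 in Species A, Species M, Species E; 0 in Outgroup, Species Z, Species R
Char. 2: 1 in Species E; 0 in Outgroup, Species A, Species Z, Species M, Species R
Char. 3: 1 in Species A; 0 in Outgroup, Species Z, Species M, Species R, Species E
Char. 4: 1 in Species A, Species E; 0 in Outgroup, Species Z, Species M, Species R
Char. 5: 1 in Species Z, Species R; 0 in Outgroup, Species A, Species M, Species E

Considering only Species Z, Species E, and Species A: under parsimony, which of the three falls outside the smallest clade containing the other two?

Species Z

The outgroup has state '0' for every character, so '1' is the derived state throughout.
Only Species A, Species E, and Species M show the derived state '1' for Char. 1, supporting them as a clade.
Char. 2: derived state '1' in Species E only — an autapomorphy, so it tells us nothing about relationships among taxa.
Char. 3 (derived state '1') is unique to Species A (autapomorphy; uninformative for grouping).
Char. 4 (derived state '1') is shared by Species A and Species E — a synapomorphy uniting that clade.
Only Species R and Species Z show the derived state '1' for Char. 5, supporting them as a clade.
Most parsimonious ingroup topology: (((Species A,Species E),Species M),(Species Z,Species R)).
Species E and Species A share a more recent common ancestor with each other than either does with Species Z, so Species Z is the least closely related of the three.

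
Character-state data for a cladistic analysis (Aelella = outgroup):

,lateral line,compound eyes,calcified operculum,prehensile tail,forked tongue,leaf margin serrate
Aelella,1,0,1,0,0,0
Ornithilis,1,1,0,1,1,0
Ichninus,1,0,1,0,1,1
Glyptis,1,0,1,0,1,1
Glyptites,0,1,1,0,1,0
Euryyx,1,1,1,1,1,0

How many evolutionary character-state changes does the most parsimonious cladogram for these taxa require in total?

6

Character polarity is set by the outgroup: the derived state is whichever differs from the outgroup's state, so for lateral line, calcified operculum the derived state is '0', and for the remaining characters it is '1'.
lateral line (derived state '0') is unique to Glyptites (autapomorphy; uninformative for grouping).
Only Euryyx, Glyptites, and Ornithilis show the derived state '1' for compound eyes, supporting them as a clade.
calcified operculum (derived state '0') is unique to Ornithilis (autapomorphy; uninformative for grouping).
Only Euryyx and Ornithilis show the derived state '1' for prehensile tail, supporting them as a clade.
All ingroup taxa share the derived state '1' for forked tongue; it defines the ingroup but does not resolve relationships within it.
leaf margin serrate (derived state '1') is shared by Glyptis and Ichninus — a synapomorphy uniting that clade.
Most parsimonious ingroup topology: (((Ornithilis,Euryyx),Glyptites),(Ichninus,Glyptis)).
Changes per character on this tree: lateral line: 1; compound eyes: 1; calcified operculum: 1; prehensile tail: 1; forked tongue: 1; leaf margin serrate: 1.
Total = 6.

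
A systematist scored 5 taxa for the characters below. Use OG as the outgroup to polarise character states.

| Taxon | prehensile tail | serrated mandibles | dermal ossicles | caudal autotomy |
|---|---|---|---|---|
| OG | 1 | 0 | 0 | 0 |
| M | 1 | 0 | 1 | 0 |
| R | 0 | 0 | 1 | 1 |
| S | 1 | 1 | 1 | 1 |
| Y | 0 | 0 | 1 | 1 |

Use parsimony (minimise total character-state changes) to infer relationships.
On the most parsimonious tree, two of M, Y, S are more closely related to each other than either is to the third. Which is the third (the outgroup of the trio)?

M

Character polarity is set by the outgroup: the derived state is whichever differs from the outgroup's state, so for prehensile tail the derived state is '0', and for the remaining characters it is '1'.
prehensile tail (derived state '0') is shared by R and Y — a synapomorphy uniting that clade.
serrated mandibles (derived state '1') is unique to S (autapomorphy; uninformative for grouping).
dermal ossicles (derived state '1') is shared by all ingroup taxa — unites the whole ingroup.
Only R, S, and Y show the derived state '1' for caudal autotomy, supporting them as a clade.
Most parsimonious ingroup topology: (M,((R,Y),S)).
S and Y share a more recent common ancestor with each other than either does with M, so M is the least closely related of the three.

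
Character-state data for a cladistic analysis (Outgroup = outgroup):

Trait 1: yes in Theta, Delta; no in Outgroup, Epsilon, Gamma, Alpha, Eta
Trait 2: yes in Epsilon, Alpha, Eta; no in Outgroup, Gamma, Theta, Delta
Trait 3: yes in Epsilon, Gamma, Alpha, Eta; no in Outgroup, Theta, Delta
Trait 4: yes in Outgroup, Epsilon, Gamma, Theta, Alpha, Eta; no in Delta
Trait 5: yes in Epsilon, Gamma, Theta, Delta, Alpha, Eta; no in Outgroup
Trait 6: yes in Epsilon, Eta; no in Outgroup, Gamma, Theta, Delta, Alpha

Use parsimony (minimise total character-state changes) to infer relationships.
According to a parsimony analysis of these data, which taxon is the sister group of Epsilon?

Eta

Character polarity is set by the outgroup: the derived state is whichever differs from the outgroup's state, so for Trait 4 the derived state is 'no', and for the remaining characters it is 'yes'.
Trait 1: derived state 'yes' in Delta and Theta only — synapomorphy for {Delta, Theta}.
Only Alpha, Epsilon, and Eta show the derived state 'yes' for Trait 2, supporting them as a clade.
Trait 3 (derived state 'yes') is shared by Alpha, Epsilon, Eta, and Gamma — a synapomorphy uniting that clade.
Trait 4: derived state 'no' in Delta only — an autapomorphy, so it tells us nothing about relationships among taxa.
All ingroup taxa share the derived state 'yes' for Trait 5; it defines the ingroup but does not resolve relationships within it.
Trait 6: derived state 'yes' in Epsilon and Eta only — synapomorphy for {Epsilon, Eta}.
Most parsimonious ingroup topology: ((((Epsilon,Eta),Alpha),Gamma),(Theta,Delta)).
Epsilon and Eta form a cherry on this tree, so they are sister taxa.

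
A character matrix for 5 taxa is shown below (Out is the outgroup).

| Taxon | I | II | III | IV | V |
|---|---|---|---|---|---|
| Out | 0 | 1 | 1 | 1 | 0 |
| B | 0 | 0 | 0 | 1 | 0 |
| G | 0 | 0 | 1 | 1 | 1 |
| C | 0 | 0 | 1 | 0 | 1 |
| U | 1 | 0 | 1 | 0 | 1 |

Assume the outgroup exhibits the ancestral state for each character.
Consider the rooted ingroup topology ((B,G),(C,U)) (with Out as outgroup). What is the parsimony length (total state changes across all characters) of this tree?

Map each character onto ((B,G),(C,U)) (rooted by Out) and count the minimum state changes it requires (Fitch parsimony):
I: 1; II: 1; III: 1; IV: 1; V: 2.
Total tree length = 6.

6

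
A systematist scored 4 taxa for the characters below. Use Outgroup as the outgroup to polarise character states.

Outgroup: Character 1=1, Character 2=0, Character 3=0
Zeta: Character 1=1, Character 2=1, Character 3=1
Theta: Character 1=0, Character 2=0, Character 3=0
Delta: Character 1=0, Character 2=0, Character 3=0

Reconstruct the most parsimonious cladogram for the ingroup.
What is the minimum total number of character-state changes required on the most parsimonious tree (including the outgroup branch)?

3

Character polarity is set by the outgroup: the derived state is whichever differs from the outgroup's state, so for Character 1 the derived state is '0', and for the remaining characters it is '1'.
Character 1 (derived state '0') is shared by Delta and Theta — a synapomorphy uniting that clade.
Character 2 (derived state '1') is unique to Zeta (autapomorphy; uninformative for grouping).
Character 3 (derived state '1') is unique to Zeta (autapomorphy; uninformative for grouping).
Most parsimonious ingroup topology: (Zeta,(Theta,Delta)).
Changes per character on this tree: Character 1: 1; Character 2: 1; Character 3: 1.
Total = 3.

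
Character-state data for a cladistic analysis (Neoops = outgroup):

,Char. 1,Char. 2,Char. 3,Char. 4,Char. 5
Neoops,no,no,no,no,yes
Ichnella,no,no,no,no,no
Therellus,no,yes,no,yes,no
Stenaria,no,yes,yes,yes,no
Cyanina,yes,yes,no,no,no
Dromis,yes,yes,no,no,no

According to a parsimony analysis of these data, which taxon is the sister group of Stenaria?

Character polarity is set by the outgroup: the derived state is whichever differs from the outgroup's state, so for Char. 5 the derived state is 'no', and for the remaining characters it is 'yes'.
Char. 1 (derived state 'yes') is shared by Cyanina and Dromis — a synapomorphy uniting that clade.
Char. 2: derived state 'yes' in Cyanina, Dromis, Stenaria, and Therellus only — synapomorphy for {Cyanina, Dromis, Stenaria, Therellus}.
Char. 3 (derived state 'yes') is unique to Stenaria (autapomorphy; uninformative for grouping).
Char. 4: derived state 'yes' in Stenaria and Therellus only — synapomorphy for {Stenaria, Therellus}.
Char. 5 (derived state 'no') is shared by all ingroup taxa — unites the whole ingroup.
Most parsimonious ingroup topology: (Ichnella,((Therellus,Stenaria),(Cyanina,Dromis))).
Stenaria and Therellus form a cherry on this tree, so they are sister taxa.

Therellus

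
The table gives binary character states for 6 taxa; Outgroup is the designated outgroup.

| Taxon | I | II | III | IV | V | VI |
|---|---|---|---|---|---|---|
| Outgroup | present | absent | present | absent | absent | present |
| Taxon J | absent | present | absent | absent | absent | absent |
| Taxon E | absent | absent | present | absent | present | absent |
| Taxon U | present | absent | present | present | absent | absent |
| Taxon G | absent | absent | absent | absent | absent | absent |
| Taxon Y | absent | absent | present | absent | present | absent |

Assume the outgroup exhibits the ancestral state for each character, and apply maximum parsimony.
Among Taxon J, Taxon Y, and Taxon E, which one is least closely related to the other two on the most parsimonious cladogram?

Taxon J

Character polarity is set by the outgroup: the derived state is whichever differs from the outgroup's state, so for I, III, VI the derived state is 'absent', and for the remaining characters it is 'present'.
I: derived state 'absent' in Taxon E, Taxon G, Taxon J, and Taxon Y only — synapomorphy for {Taxon E, Taxon G, Taxon J, Taxon Y}.
II: derived state 'present' in Taxon J only — an autapomorphy, so it tells us nothing about relationships among taxa.
III (derived state 'absent') is shared by Taxon G and Taxon J — a synapomorphy uniting that clade.
IV: derived state 'present' in Taxon U only — an autapomorphy, so it tells us nothing about relationships among taxa.
Only Taxon E and Taxon Y show the derived state 'present' for V, supporting them as a clade.
VI (derived state 'absent') is shared by all ingroup taxa — unites the whole ingroup.
Most parsimonious ingroup topology: (((Taxon J,Taxon G),(Taxon E,Taxon Y)),Taxon U).
Taxon Y and Taxon E share a more recent common ancestor with each other than either does with Taxon J, so Taxon J is the least closely related of the three.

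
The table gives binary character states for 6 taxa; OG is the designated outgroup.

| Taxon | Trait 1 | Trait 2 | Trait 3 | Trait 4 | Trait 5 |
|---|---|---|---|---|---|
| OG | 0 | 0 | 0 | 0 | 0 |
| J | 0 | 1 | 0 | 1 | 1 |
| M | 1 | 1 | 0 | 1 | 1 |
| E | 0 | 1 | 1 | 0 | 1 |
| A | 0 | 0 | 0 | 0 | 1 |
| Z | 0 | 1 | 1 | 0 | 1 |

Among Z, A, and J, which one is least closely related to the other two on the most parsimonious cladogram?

The outgroup has state '0' for every character, so '1' is the derived state throughout.
Trait 1 (derived state '1') is unique to M (autapomorphy; uninformative for grouping).
Trait 2: derived state '1' in E, J, M, and Z only — synapomorphy for {E, J, M, Z}.
Only E and Z show the derived state '1' for Trait 3, supporting them as a clade.
Trait 4: derived state '1' in J and M only — synapomorphy for {J, M}.
All ingroup taxa share the derived state '1' for Trait 5; it defines the ingroup but does not resolve relationships within it.
Most parsimonious ingroup topology: (((J,M),(E,Z)),A).
Z and J share a more recent common ancestor with each other than either does with A, so A is the least closely related of the three.

A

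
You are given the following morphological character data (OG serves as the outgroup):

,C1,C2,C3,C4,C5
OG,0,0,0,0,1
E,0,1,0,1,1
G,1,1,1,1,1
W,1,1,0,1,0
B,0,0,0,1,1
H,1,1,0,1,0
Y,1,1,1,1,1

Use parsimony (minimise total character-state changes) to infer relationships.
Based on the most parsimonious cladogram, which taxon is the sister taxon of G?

Y

Character polarity is set by the outgroup: the derived state is whichever differs from the outgroup's state, so for C5 the derived state is '0', and for the remaining characters it is '1'.
C1: derived state '1' in G, H, W, and Y only — synapomorphy for {G, H, W, Y}.
Only E, G, H, W, and Y show the derived state '1' for C2, supporting them as a clade.
C3 (derived state '1') is shared by G and Y — a synapomorphy uniting that clade.
C4 (derived state '1') is shared by all ingroup taxa — unites the whole ingroup.
Only H and W show the derived state '0' for C5, supporting them as a clade.
Most parsimonious ingroup topology: ((E,((G,Y),(W,H))),B).
G and Y form a cherry on this tree, so they are sister taxa.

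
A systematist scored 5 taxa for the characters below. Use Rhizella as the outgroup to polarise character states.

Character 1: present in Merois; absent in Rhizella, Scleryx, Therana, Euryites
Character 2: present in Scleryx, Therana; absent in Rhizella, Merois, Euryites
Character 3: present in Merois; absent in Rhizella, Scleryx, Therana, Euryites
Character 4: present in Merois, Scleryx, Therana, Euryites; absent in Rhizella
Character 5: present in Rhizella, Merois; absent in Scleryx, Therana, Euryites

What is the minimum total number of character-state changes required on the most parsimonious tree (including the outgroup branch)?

5

Character polarity is set by the outgroup: the derived state is whichever differs from the outgroup's state, so for Character 5 the derived state is 'absent', and for the remaining characters it is 'present'.
Character 1 (derived state 'present') is unique to Merois (autapomorphy; uninformative for grouping).
Character 2: derived state 'present' in Scleryx and Therana only — synapomorphy for {Scleryx, Therana}.
Character 3 (derived state 'present') is unique to Merois (autapomorphy; uninformative for grouping).
Character 4 (derived state 'present') is shared by all ingroup taxa — unites the whole ingroup.
Character 5: derived state 'absent' in Euryites, Scleryx, and Therana only — synapomorphy for {Euryites, Scleryx, Therana}.
Most parsimonious ingroup topology: (Merois,((Scleryx,Therana),Euryites)).
Changes per character on this tree: Character 1: 1; Character 2: 1; Character 3: 1; Character 4: 1; Character 5: 1.
Total = 5.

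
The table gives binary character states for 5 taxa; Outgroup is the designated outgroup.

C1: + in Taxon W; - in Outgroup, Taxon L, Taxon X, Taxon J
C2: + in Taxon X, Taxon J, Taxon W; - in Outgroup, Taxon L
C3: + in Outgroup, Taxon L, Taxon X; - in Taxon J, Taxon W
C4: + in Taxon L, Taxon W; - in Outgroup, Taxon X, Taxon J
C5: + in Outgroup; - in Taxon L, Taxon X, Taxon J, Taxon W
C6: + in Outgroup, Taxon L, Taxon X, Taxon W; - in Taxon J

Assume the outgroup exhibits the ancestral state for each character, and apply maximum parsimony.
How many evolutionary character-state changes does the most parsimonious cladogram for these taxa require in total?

7

Character polarity is set by the outgroup: the derived state is whichever differs from the outgroup's state, so for C3, C5, C6 the derived state is '-', and for the remaining characters it is '+'.
C1: derived state '+' in Taxon W only — an autapomorphy, so it tells us nothing about relationships among taxa.
Only Taxon J, Taxon W, and Taxon X show the derived state '+' for C2, supporting them as a clade.
C3 (derived state '-') is shared by Taxon J and Taxon W — a synapomorphy uniting that clade.
C4 groups Taxon L and Taxon W, which is incompatible with the clades supported by the remaining characters; treating it as convergent (homoplasy) costs fewer steps than any alternative tree.
All ingroup taxa share the derived state '-' for C5; it defines the ingroup but does not resolve relationships within it.
C6 (derived state '-') is unique to Taxon J (autapomorphy; uninformative for grouping).
Most parsimonious ingroup topology: (Taxon L,(Taxon X,(Taxon J,Taxon W))).
Changes per character on this tree: C1: 1; C2: 1; C3: 1; C4: 2; C5: 1; C6: 1.
Total = 7.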